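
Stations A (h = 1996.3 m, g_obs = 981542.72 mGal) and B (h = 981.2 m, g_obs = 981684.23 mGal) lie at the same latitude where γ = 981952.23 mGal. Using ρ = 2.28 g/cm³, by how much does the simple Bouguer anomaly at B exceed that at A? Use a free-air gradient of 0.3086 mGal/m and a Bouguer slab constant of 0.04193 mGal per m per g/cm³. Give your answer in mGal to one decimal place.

Δg_SB(A) = 981542.72 − 981952.23 + 0.3086×1996.3 − 0.04193×2.28×1996.3 = 15.70 mGal
Δg_SB(B) = 981684.23 − 981952.23 + 0.3086×981.2 − 0.04193×2.28×981.2 = -59.00 mGal
Difference = -59.00 − (15.70) = -74.70 mGal

-74.7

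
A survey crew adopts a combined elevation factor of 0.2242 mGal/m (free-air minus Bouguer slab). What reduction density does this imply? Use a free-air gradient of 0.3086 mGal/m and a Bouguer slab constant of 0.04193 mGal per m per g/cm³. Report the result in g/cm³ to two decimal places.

0.2242 = 0.3086 − 0.04193 × ρ
ρ = (0.3086 − 0.2242) / 0.04193 = 2.01 g/cm³

2.01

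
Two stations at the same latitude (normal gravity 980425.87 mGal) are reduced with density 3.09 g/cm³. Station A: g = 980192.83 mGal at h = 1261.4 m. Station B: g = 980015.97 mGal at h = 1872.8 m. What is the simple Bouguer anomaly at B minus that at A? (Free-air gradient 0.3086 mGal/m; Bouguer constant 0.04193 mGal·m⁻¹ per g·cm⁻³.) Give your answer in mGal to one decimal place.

Δg_SB(A) = 980192.83 − 980425.87 + 0.3086×1261.4 − 0.04193×3.09×1261.4 = -7.20 mGal
Δg_SB(B) = 980015.97 − 980425.87 + 0.3086×1872.8 − 0.04193×3.09×1872.8 = -74.60 mGal
Difference = -74.60 − (-7.20) = -67.40 mGal

-67.4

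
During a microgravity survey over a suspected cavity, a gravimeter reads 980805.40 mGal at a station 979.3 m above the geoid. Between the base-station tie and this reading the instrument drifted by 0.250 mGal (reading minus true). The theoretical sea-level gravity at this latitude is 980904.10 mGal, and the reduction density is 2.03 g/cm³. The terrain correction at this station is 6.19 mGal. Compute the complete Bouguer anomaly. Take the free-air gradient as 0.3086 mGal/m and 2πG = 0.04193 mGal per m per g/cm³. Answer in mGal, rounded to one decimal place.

Drift-corrected reading = 980805.40 − (0.250) = 980805.150 mGal
Free-air correction = 0.3086 × 979.3 = 302.21 mGal
Free-air anomaly = 980805.150 − 980904.10 + (302.21) = 203.260 mGal
Bouguer slab correction = 0.04193 × 2.03 × 979.3 = 83.36 mGal
Simple Bouguer anomaly = 203.260 − (83.36) = 119.900 mGal
Complete Bouguer anomaly = 119.900 + 6.19 = 126.090 mGal

126.1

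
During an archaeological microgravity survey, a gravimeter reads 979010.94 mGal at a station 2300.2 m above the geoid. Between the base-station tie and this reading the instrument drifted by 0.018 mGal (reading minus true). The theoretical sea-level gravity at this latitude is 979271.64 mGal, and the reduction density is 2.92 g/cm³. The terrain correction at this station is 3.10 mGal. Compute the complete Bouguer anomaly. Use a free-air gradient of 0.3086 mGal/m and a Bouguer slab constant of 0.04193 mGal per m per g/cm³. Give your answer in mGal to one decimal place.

Drift-corrected reading = 979010.94 − (0.018) = 979010.922 mGal
Free-air correction = 0.3086 × 2300.2 = 709.84 mGal
Free-air anomaly = 979010.922 − 979271.64 + (709.84) = 449.122 mGal
Bouguer slab correction = 0.04193 × 2.92 × 2300.2 = 281.63 mGal
Simple Bouguer anomaly = 449.122 − (281.63) = 167.492 mGal
Complete Bouguer anomaly = 167.492 + 3.10 = 170.592 mGal

170.6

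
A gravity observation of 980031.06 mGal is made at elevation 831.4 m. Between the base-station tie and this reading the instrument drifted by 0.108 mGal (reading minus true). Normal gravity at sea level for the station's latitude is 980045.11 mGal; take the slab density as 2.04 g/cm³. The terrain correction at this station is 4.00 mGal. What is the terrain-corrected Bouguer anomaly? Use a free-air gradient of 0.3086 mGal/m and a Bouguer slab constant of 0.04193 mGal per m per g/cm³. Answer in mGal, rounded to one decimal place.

Drift-corrected reading = 980031.06 − (0.108) = 980030.952 mGal
Free-air correction = 0.3086 × 831.4 = 256.57 mGal
Free-air anomaly = 980030.952 − 980045.11 + (256.57) = 242.412 mGal
Bouguer slab correction = 0.04193 × 2.04 × 831.4 = 71.12 mGal
Simple Bouguer anomaly = 242.412 − (71.12) = 171.292 mGal
Complete Bouguer anomaly = 171.292 + 4.00 = 175.292 mGal

175.3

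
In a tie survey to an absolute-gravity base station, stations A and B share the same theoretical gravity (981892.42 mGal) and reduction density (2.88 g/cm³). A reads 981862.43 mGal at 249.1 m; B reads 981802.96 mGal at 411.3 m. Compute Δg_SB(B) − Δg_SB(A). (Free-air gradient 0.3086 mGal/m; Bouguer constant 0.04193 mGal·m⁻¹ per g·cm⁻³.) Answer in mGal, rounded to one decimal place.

-29.0

Δg_SB(A) = 981862.43 − 981892.42 + 0.3086×249.1 − 0.04193×2.88×249.1 = 16.80 mGal
Δg_SB(B) = 981802.96 − 981892.42 + 0.3086×411.3 − 0.04193×2.88×411.3 = -12.20 mGal
Difference = -12.20 − (16.80) = -29.00 mGal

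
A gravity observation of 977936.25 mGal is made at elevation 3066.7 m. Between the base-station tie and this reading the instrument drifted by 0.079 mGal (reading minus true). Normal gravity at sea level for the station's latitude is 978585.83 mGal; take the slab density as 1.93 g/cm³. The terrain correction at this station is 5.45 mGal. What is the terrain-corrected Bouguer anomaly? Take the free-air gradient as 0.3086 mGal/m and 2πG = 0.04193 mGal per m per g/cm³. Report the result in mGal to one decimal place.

Drift-corrected reading = 977936.25 − (0.079) = 977936.171 mGal
Free-air correction = 0.3086 × 3066.7 = 946.38 mGal
Free-air anomaly = 977936.171 − 978585.83 + (946.38) = 296.721 mGal
Bouguer slab correction = 0.04193 × 1.93 × 3066.7 = 248.17 mGal
Simple Bouguer anomaly = 296.721 − (248.17) = 48.551 mGal
Complete Bouguer anomaly = 48.551 + 5.45 = 54.001 mGal

54.0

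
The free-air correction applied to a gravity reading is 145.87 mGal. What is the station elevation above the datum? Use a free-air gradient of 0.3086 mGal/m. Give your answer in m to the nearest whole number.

473

h = 145.87 / 0.3086 = 472.68 m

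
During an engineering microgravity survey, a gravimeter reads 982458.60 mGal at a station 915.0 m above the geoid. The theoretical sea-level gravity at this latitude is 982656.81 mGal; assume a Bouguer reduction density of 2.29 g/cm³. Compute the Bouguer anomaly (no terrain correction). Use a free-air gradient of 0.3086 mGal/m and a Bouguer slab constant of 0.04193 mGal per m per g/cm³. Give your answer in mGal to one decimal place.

Free-air correction = 0.3086 × 915.0 = 282.37 mGal
Free-air anomaly = 982458.60 − 982656.81 + (282.37) = 84.16 mGal
Bouguer slab correction = 0.04193 × 2.29 × 915.0 = 87.86 mGal
Simple Bouguer anomaly = 84.16 − (87.86) = -3.70 mGal

-3.7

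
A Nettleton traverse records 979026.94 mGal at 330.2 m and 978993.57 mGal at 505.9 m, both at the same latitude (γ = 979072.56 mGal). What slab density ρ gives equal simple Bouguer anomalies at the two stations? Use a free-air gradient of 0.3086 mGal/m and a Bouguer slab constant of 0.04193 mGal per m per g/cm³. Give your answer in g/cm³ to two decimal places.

Δg_obs = 978993.57 − 979026.94 = -33.37 mGal over Δh = 505.9 − 330.2 = 175.7 m
Equal Bouguer anomalies ⇒ Δg_obs + (0.3086 − 0.04193ρ)·Δh = 0
0.3086 − 0.04193ρ = −Δg_obs/Δh = 0.18993
ρ = (0.3086 − 0.18993) / 0.04193 = 2.83 g/cm³

2.83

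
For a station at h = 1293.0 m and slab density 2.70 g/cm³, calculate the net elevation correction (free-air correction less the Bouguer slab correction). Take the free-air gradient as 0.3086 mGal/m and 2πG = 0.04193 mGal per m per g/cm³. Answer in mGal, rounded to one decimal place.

Combined gradient = 0.3086 − 0.04193 × 2.70 = 0.1953890 mGal/m
Combined elevation correction = 0.1953890 × 1293.0 = 252.6 mGal

252.6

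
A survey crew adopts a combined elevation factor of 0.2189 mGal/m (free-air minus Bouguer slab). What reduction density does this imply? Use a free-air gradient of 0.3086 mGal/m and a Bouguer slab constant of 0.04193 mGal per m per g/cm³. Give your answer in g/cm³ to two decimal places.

2.14

0.2189 = 0.3086 − 0.04193 × ρ
ρ = (0.3086 − 0.2189) / 0.04193 = 2.14 g/cm³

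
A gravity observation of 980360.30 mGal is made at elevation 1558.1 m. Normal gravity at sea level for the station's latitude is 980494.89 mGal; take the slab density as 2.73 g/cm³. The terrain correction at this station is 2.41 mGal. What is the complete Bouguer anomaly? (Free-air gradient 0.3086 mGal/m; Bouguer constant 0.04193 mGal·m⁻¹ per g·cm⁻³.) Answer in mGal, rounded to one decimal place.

Free-air correction = 0.3086 × 1558.1 = 480.83 mGal
Free-air anomaly = 980360.30 − 980494.89 + (480.83) = 346.24 mGal
Bouguer slab correction = 0.04193 × 2.73 × 1558.1 = 178.35 mGal
Simple Bouguer anomaly = 346.24 − (178.35) = 167.89 mGal
Complete Bouguer anomaly = 167.89 + 2.41 = 170.30 mGal

170.3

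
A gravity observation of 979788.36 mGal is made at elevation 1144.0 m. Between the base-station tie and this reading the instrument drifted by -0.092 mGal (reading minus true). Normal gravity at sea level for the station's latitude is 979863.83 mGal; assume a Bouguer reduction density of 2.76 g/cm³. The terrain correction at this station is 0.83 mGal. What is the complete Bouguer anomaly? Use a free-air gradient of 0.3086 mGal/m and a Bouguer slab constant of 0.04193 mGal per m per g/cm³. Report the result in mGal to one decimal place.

146.1

Drift-corrected reading = 979788.36 − (-0.092) = 979788.452 mGal
Free-air correction = 0.3086 × 1144.0 = 353.04 mGal
Free-air anomaly = 979788.452 − 979863.83 + (353.04) = 277.662 mGal
Bouguer slab correction = 0.04193 × 2.76 × 1144.0 = 132.39 mGal
Simple Bouguer anomaly = 277.662 − (132.39) = 145.272 mGal
Complete Bouguer anomaly = 145.272 + 0.83 = 146.102 mGal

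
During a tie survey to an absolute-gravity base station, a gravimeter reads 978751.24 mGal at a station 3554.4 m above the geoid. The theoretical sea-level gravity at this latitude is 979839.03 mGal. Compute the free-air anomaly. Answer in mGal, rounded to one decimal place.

Free-air correction = 0.3086 × 3554.4 = 1096.89 mGal
Free-air anomaly = 978751.24 − 979839.03 + (1096.89) = 9.10 mGal

9.1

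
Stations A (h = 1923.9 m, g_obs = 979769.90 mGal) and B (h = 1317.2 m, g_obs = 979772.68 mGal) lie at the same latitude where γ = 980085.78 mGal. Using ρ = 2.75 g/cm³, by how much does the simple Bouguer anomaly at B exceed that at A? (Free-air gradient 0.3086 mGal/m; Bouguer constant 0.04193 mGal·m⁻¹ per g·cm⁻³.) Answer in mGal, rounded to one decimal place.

Δg_SB(A) = 979769.90 − 980085.78 + 0.3086×1923.9 − 0.04193×2.75×1923.9 = 56.00 mGal
Δg_SB(B) = 979772.68 − 980085.78 + 0.3086×1317.2 − 0.04193×2.75×1317.2 = -58.50 mGal
Difference = -58.50 − (56.00) = -114.50 mGal

-114.5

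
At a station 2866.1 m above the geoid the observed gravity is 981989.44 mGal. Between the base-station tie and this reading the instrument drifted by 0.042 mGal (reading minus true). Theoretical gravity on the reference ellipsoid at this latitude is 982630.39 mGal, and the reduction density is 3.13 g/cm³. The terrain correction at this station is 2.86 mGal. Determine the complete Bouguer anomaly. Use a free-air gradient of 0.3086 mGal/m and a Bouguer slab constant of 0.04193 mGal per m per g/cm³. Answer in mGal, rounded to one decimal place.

-129.8

Drift-corrected reading = 981989.44 − (0.042) = 981989.398 mGal
Free-air correction = 0.3086 × 2866.1 = 884.48 mGal
Free-air anomaly = 981989.398 − 982630.39 + (884.48) = 243.488 mGal
Bouguer slab correction = 0.04193 × 3.13 × 2866.1 = 376.15 mGal
Simple Bouguer anomaly = 243.488 − (376.15) = -132.662 mGal
Complete Bouguer anomaly = -132.662 + 2.86 = -129.802 mGal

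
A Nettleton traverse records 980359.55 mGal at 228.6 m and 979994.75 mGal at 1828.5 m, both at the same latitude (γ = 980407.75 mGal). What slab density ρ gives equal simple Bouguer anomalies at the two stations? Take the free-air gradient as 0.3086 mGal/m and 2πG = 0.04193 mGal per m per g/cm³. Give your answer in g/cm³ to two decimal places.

1.92

Δg_obs = 979994.75 − 980359.55 = -364.80 mGal over Δh = 1828.5 − 228.6 = 1599.9 m
Equal Bouguer anomalies ⇒ Δg_obs + (0.3086 − 0.04193ρ)·Δh = 0
0.3086 − 0.04193ρ = −Δg_obs/Δh = 0.22801
ρ = (0.3086 − 0.22801) / 0.04193 = 1.92 g/cm³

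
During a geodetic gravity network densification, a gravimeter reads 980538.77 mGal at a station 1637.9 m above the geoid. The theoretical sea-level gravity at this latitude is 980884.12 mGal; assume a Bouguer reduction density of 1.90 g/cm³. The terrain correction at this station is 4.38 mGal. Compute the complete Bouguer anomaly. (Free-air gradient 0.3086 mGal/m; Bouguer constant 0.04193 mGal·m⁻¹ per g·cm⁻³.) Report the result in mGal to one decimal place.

Free-air correction = 0.3086 × 1637.9 = 505.46 mGal
Free-air anomaly = 980538.77 − 980884.12 + (505.46) = 160.11 mGal
Bouguer slab correction = 0.04193 × 1.90 × 1637.9 = 130.49 mGal
Simple Bouguer anomaly = 160.11 − (130.49) = 29.62 mGal
Complete Bouguer anomaly = 29.62 + 4.38 = 34.00 mGal

34.0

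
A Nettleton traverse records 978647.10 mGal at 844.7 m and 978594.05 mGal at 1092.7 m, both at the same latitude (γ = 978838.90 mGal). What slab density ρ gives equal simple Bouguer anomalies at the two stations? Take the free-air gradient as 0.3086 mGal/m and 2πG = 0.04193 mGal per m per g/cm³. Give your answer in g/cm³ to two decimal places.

2.26

Δg_obs = 978594.05 − 978647.10 = -53.05 mGal over Δh = 1092.7 − 844.7 = 248.0 m
Equal Bouguer anomalies ⇒ Δg_obs + (0.3086 − 0.04193ρ)·Δh = 0
0.3086 − 0.04193ρ = −Δg_obs/Δh = 0.21391
ρ = (0.3086 − 0.21391) / 0.04193 = 2.26 g/cm³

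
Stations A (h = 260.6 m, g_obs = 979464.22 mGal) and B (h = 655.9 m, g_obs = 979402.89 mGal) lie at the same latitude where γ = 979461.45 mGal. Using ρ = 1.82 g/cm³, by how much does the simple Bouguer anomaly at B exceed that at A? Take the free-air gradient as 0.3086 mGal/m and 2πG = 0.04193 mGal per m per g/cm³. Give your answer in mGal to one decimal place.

30.5

Δg_SB(A) = 979464.22 − 979461.45 + 0.3086×260.6 − 0.04193×1.82×260.6 = 63.30 mGal
Δg_SB(B) = 979402.89 − 979461.45 + 0.3086×655.9 − 0.04193×1.82×655.9 = 93.80 mGal
Difference = 93.80 − (63.30) = 30.50 mGal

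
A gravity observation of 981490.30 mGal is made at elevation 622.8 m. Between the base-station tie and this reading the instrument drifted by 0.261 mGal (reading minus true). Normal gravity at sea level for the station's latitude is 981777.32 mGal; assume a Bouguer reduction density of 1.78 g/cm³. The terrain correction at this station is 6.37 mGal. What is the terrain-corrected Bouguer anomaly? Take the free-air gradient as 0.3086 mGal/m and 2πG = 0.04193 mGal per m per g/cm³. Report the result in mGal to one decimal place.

-135.2

Drift-corrected reading = 981490.30 − (0.261) = 981490.039 mGal
Free-air correction = 0.3086 × 622.8 = 192.20 mGal
Free-air anomaly = 981490.039 − 981777.32 + (192.20) = -95.081 mGal
Bouguer slab correction = 0.04193 × 1.78 × 622.8 = 46.48 mGal
Simple Bouguer anomaly = -95.081 − (46.48) = -141.561 mGal
Complete Bouguer anomaly = -141.561 + 6.37 = -135.191 mGal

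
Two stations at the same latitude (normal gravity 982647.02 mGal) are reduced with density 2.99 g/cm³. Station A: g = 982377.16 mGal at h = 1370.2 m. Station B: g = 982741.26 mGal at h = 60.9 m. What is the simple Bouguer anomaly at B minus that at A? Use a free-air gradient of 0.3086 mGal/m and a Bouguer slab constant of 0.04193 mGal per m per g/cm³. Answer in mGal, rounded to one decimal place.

124.2

Δg_SB(A) = 982377.16 − 982647.02 + 0.3086×1370.2 − 0.04193×2.99×1370.2 = -18.80 mGal
Δg_SB(B) = 982741.26 − 982647.02 + 0.3086×60.9 − 0.04193×2.99×60.9 = 105.40 mGal
Difference = 105.40 − (-18.80) = 124.20 mGal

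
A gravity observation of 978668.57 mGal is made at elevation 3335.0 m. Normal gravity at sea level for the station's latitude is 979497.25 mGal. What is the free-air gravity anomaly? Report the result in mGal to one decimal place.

Free-air correction = 0.3086 × 3335.0 = 1029.18 mGal
Free-air anomaly = 978668.57 − 979497.25 + (1029.18) = 200.50 mGal

200.5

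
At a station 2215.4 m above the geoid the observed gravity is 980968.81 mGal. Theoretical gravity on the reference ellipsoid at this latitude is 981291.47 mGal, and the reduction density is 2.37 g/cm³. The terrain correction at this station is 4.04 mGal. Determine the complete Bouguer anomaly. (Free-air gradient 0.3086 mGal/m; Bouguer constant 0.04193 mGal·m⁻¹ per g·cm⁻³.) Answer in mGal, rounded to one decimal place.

144.9

Free-air correction = 0.3086 × 2215.4 = 683.67 mGal
Free-air anomaly = 980968.81 − 981291.47 + (683.67) = 361.01 mGal
Bouguer slab correction = 0.04193 × 2.37 × 2215.4 = 220.15 mGal
Simple Bouguer anomaly = 361.01 − (220.15) = 140.86 mGal
Complete Bouguer anomaly = 140.86 + 4.04 = 144.90 mGal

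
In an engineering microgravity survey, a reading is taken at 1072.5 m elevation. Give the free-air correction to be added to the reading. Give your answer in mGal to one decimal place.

Free-air correction = 0.3086 × 1072.5 = 331.0 mGal

331.0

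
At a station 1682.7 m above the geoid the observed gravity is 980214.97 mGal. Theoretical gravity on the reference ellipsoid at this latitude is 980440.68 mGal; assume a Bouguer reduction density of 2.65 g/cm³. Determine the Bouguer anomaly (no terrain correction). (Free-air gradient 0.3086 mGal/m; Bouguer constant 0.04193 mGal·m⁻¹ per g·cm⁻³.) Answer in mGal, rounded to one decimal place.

106.6

Free-air correction = 0.3086 × 1682.7 = 519.28 mGal
Free-air anomaly = 980214.97 − 980440.68 + (519.28) = 293.57 mGal
Bouguer slab correction = 0.04193 × 2.65 × 1682.7 = 186.97 mGal
Simple Bouguer anomaly = 293.57 − (186.97) = 106.60 mGal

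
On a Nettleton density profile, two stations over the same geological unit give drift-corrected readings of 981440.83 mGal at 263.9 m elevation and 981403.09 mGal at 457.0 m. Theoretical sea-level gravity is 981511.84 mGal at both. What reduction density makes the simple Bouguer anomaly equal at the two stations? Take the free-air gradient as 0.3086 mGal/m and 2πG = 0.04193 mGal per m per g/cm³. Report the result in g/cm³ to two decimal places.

Δg_obs = 981403.09 − 981440.83 = -37.74 mGal over Δh = 457.0 − 263.9 = 193.1 m
Equal Bouguer anomalies ⇒ Δg_obs + (0.3086 − 0.04193ρ)·Δh = 0
0.3086 − 0.04193ρ = −Δg_obs/Δh = 0.19544
ρ = (0.3086 − 0.19544) / 0.04193 = 2.70 g/cm³

2.70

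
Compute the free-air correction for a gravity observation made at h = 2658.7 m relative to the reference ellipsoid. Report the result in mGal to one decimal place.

820.5

Free-air correction = 0.3086 × 2658.7 = 820.5 mGal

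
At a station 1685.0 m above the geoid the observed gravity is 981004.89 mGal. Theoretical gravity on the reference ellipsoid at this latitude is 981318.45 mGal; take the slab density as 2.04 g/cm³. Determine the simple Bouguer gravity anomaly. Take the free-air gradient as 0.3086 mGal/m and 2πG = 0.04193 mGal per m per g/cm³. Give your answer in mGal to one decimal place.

Free-air correction = 0.3086 × 1685.0 = 519.99 mGal
Free-air anomaly = 981004.89 − 981318.45 + (519.99) = 206.43 mGal
Bouguer slab correction = 0.04193 × 2.04 × 1685.0 = 144.13 mGal
Simple Bouguer anomaly = 206.43 − (144.13) = 62.30 mGal

62.3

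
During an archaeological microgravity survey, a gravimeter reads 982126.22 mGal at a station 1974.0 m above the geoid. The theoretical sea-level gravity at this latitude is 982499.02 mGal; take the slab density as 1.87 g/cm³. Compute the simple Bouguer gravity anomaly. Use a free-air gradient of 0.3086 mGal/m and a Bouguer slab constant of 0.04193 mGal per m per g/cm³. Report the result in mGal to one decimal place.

81.6

Free-air correction = 0.3086 × 1974.0 = 609.18 mGal
Free-air anomaly = 982126.22 − 982499.02 + (609.18) = 236.38 mGal
Bouguer slab correction = 0.04193 × 1.87 × 1974.0 = 154.78 mGal
Simple Bouguer anomaly = 236.38 − (154.78) = 81.60 mGal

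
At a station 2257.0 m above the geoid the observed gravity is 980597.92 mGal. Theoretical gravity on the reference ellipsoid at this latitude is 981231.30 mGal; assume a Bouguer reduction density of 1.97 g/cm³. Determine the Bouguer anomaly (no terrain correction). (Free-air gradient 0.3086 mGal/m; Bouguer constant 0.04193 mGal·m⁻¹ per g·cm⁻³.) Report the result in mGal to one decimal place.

-123.3

Free-air correction = 0.3086 × 2257.0 = 696.51 mGal
Free-air anomaly = 980597.92 − 981231.30 + (696.51) = 63.13 mGal
Bouguer slab correction = 0.04193 × 1.97 × 2257.0 = 186.43 mGal
Simple Bouguer anomaly = 63.13 − (186.43) = -123.30 mGal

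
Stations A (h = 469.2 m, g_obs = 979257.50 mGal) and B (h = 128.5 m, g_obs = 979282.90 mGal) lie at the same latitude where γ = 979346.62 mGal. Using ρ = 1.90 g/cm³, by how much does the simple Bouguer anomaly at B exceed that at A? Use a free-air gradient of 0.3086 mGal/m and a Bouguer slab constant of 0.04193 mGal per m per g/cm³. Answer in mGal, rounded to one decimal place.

Δg_SB(A) = 979257.50 − 979346.62 + 0.3086×469.2 − 0.04193×1.90×469.2 = 18.30 mGal
Δg_SB(B) = 979282.90 − 979346.62 + 0.3086×128.5 − 0.04193×1.90×128.5 = -34.30 mGal
Difference = -34.30 − (18.30) = -52.60 mGal

-52.6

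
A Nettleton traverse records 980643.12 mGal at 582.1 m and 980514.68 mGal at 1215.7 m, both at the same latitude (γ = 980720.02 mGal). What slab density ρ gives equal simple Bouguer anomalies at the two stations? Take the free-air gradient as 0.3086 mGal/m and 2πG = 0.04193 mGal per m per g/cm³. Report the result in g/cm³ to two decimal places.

Δg_obs = 980514.68 − 980643.12 = -128.44 mGal over Δh = 1215.7 − 582.1 = 633.6 m
Equal Bouguer anomalies ⇒ Δg_obs + (0.3086 − 0.04193ρ)·Δh = 0
0.3086 − 0.04193ρ = −Δg_obs/Δh = 0.20271
ρ = (0.3086 − 0.20271) / 0.04193 = 2.53 g/cm³

2.53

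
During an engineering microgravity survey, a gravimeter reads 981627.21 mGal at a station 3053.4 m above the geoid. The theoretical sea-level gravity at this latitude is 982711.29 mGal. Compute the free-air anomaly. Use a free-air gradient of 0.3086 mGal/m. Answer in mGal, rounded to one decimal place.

-141.8

Free-air correction = 0.3086 × 3053.4 = 942.28 mGal
Free-air anomaly = 981627.21 − 982711.29 + (942.28) = -141.80 mGal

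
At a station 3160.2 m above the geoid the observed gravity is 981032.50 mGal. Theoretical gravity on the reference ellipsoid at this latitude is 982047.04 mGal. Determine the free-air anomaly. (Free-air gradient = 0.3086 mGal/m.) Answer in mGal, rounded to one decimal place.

Free-air correction = 0.3086 × 3160.2 = 975.24 mGal
Free-air anomaly = 981032.50 − 982047.04 + (975.24) = -39.30 mGal

-39.3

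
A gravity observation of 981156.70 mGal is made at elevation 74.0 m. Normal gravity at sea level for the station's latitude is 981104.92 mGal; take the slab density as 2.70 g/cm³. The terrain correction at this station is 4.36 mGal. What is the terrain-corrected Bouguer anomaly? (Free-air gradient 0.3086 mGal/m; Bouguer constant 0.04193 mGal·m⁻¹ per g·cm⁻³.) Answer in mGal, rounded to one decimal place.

70.6

Free-air correction = 0.3086 × 74.0 = 22.84 mGal
Free-air anomaly = 981156.70 − 981104.92 + (22.84) = 74.62 mGal
Bouguer slab correction = 0.04193 × 2.70 × 74.0 = 8.38 mGal
Simple Bouguer anomaly = 74.62 − (8.38) = 66.24 mGal
Complete Bouguer anomaly = 66.24 + 4.36 = 70.60 mGal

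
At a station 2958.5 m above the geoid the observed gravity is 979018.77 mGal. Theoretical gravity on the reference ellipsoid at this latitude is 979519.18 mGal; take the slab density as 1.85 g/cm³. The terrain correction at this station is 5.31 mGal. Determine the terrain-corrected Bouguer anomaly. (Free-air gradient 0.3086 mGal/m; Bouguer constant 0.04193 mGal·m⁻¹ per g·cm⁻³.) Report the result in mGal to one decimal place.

Free-air correction = 0.3086 × 2958.5 = 912.99 mGal
Free-air anomaly = 979018.77 − 979519.18 + (912.99) = 412.58 mGal
Bouguer slab correction = 0.04193 × 1.85 × 2958.5 = 229.49 mGal
Simple Bouguer anomaly = 412.58 − (229.49) = 183.09 mGal
Complete Bouguer anomaly = 183.09 + 5.31 = 188.40 mGal

188.4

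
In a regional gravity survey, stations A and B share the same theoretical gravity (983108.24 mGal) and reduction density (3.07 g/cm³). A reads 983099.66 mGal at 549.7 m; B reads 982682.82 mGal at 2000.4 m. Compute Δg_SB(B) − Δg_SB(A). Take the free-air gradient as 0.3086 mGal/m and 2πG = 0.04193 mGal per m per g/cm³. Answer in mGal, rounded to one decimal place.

Δg_SB(A) = 983099.66 − 983108.24 + 0.3086×549.7 − 0.04193×3.07×549.7 = 90.30 mGal
Δg_SB(B) = 982682.82 − 983108.24 + 0.3086×2000.4 − 0.04193×3.07×2000.4 = -65.60 mGal
Difference = -65.60 − (90.30) = -155.90 mGal

-155.9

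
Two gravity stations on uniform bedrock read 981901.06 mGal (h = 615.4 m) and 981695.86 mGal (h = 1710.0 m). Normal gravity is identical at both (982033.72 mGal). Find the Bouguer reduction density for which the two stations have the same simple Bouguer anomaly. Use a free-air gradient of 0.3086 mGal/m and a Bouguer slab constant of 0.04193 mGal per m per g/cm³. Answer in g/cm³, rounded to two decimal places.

2.89

Δg_obs = 981695.86 − 981901.06 = -205.20 mGal over Δh = 1710.0 − 615.4 = 1094.6 m
Equal Bouguer anomalies ⇒ Δg_obs + (0.3086 − 0.04193ρ)·Δh = 0
0.3086 − 0.04193ρ = −Δg_obs/Δh = 0.18747
ρ = (0.3086 − 0.18747) / 0.04193 = 2.89 g/cm³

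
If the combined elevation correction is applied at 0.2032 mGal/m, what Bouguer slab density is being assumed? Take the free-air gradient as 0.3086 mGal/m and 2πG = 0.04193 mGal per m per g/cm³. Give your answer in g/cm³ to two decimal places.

2.51

0.2032 = 0.3086 − 0.04193 × ρ
ρ = (0.3086 − 0.2032) / 0.04193 = 2.51 g/cm³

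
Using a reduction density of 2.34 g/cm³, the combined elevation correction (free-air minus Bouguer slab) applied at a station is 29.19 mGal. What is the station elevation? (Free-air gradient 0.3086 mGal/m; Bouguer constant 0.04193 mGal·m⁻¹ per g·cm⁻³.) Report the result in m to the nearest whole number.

139

Combined gradient = 0.3086 − 0.04193 × 2.34 = 0.2104838 mGal/m
h = 29.19 / 0.2104838 = 138.68 m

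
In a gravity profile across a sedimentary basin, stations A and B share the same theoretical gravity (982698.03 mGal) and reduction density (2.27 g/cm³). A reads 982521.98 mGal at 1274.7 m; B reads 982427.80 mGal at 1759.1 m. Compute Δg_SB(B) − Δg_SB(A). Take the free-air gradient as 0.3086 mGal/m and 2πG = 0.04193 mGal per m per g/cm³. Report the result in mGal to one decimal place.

9.2

Δg_SB(A) = 982521.98 − 982698.03 + 0.3086×1274.7 − 0.04193×2.27×1274.7 = 96.00 mGal
Δg_SB(B) = 982427.80 − 982698.03 + 0.3086×1759.1 − 0.04193×2.27×1759.1 = 105.20 mGal
Difference = 105.20 − (96.00) = 9.20 mGal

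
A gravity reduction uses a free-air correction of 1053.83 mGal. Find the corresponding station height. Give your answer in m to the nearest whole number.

h = 1053.83 / 0.3086 = 3414.87 m

3415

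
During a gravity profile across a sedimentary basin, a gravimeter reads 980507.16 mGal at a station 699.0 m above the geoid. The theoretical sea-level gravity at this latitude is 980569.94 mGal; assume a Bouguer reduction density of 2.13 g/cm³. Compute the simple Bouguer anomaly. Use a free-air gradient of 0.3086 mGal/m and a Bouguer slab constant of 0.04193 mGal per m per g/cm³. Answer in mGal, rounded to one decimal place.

90.5

Free-air correction = 0.3086 × 699.0 = 215.71 mGal
Free-air anomaly = 980507.16 − 980569.94 + (215.71) = 152.93 mGal
Bouguer slab correction = 0.04193 × 2.13 × 699.0 = 62.43 mGal
Simple Bouguer anomaly = 152.93 − (62.43) = 90.50 mGal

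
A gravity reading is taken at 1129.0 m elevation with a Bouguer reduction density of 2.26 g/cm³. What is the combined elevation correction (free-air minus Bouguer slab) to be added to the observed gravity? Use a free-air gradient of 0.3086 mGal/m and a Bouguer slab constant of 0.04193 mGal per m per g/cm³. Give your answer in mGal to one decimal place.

Combined gradient = 0.3086 − 0.04193 × 2.26 = 0.2138382 mGal/m
Combined elevation correction = 0.2138382 × 1129.0 = 241.4 mGal

241.4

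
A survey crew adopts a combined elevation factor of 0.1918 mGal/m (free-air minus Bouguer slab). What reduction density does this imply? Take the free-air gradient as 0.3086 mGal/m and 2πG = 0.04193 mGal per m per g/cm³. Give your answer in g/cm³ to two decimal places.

0.1918 = 0.3086 − 0.04193 × ρ
ρ = (0.3086 − 0.1918) / 0.04193 = 2.79 g/cm³

2.79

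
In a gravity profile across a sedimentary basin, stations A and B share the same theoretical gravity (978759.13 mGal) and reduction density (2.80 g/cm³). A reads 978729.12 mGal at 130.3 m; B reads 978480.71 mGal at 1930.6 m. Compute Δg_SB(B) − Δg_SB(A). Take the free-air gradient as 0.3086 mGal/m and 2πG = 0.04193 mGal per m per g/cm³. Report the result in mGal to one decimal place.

95.8

Δg_SB(A) = 978729.12 − 978759.13 + 0.3086×130.3 − 0.04193×2.80×130.3 = -5.10 mGal
Δg_SB(B) = 978480.71 − 978759.13 + 0.3086×1930.6 − 0.04193×2.80×1930.6 = 90.70 mGal
Difference = 90.70 − (-5.10) = 95.80 mGal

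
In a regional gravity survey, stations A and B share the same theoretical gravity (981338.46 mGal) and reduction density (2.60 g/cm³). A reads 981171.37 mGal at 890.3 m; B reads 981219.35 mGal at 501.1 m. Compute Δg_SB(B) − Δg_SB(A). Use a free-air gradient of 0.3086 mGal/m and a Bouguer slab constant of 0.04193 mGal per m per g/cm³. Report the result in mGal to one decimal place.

-29.7

Δg_SB(A) = 981171.37 − 981338.46 + 0.3086×890.3 − 0.04193×2.60×890.3 = 10.60 mGal
Δg_SB(B) = 981219.35 − 981338.46 + 0.3086×501.1 − 0.04193×2.60×501.1 = -19.10 mGal
Difference = -19.10 − (10.60) = -29.70 mGal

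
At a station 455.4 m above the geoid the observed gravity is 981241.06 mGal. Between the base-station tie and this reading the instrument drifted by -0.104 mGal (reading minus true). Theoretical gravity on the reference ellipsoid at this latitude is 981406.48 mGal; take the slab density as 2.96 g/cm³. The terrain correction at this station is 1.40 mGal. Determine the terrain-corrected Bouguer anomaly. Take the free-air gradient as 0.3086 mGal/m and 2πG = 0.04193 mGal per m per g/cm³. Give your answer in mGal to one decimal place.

-79.9

Drift-corrected reading = 981241.06 − (-0.104) = 981241.164 mGal
Free-air correction = 0.3086 × 455.4 = 140.54 mGal
Free-air anomaly = 981241.164 − 981406.48 + (140.54) = -24.776 mGal
Bouguer slab correction = 0.04193 × 2.96 × 455.4 = 56.52 mGal
Simple Bouguer anomaly = -24.776 − (56.52) = -81.296 mGal
Complete Bouguer anomaly = -81.296 + 1.40 = -79.896 mGal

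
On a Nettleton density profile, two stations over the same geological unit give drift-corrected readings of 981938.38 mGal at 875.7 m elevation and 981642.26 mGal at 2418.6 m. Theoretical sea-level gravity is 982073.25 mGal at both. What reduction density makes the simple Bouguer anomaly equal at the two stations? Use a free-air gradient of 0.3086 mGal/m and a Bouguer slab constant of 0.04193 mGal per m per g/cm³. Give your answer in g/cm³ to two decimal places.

2.78

Δg_obs = 981642.26 − 981938.38 = -296.12 mGal over Δh = 2418.6 − 875.7 = 1542.9 m
Equal Bouguer anomalies ⇒ Δg_obs + (0.3086 − 0.04193ρ)·Δh = 0
0.3086 − 0.04193ρ = −Δg_obs/Δh = 0.19192
ρ = (0.3086 − 0.19192) / 0.04193 = 2.78 g/cm³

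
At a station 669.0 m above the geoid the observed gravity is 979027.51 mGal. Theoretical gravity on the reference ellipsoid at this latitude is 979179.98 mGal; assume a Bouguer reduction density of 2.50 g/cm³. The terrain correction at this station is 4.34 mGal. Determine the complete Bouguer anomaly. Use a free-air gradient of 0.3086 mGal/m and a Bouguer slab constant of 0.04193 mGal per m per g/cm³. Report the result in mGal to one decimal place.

-11.8

Free-air correction = 0.3086 × 669.0 = 206.45 mGal
Free-air anomaly = 979027.51 − 979179.98 + (206.45) = 53.98 mGal
Bouguer slab correction = 0.04193 × 2.50 × 669.0 = 70.13 mGal
Simple Bouguer anomaly = 53.98 − (70.13) = -16.15 mGal
Complete Bouguer anomaly = -16.15 + 4.34 = -11.81 mGal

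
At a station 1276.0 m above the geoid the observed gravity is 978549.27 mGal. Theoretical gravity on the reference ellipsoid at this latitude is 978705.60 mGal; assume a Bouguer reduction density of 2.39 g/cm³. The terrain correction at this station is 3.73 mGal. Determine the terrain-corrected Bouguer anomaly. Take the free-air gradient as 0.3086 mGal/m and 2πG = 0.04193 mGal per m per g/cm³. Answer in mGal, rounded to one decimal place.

Free-air correction = 0.3086 × 1276.0 = 393.77 mGal
Free-air anomaly = 978549.27 − 978705.60 + (393.77) = 237.44 mGal
Bouguer slab correction = 0.04193 × 2.39 × 1276.0 = 127.87 mGal
Simple Bouguer anomaly = 237.44 − (127.87) = 109.57 mGal
Complete Bouguer anomaly = 109.57 + 3.73 = 113.30 mGal

113.3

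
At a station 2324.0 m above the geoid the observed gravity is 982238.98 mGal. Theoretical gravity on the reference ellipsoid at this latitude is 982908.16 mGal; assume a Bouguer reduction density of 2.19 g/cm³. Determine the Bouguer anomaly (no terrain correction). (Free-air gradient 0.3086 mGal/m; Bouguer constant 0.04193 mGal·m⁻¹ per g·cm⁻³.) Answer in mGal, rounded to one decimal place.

-165.4

Free-air correction = 0.3086 × 2324.0 = 717.19 mGal
Free-air anomaly = 982238.98 − 982908.16 + (717.19) = 48.01 mGal
Bouguer slab correction = 0.04193 × 2.19 × 2324.0 = 213.41 mGal
Simple Bouguer anomaly = 48.01 − (213.41) = -165.40 mGal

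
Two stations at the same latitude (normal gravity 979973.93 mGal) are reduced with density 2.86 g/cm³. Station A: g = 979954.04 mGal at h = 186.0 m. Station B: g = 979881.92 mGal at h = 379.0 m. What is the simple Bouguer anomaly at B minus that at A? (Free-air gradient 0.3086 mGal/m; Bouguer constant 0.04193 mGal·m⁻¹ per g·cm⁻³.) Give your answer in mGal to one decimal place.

-35.7

Δg_SB(A) = 979954.04 − 979973.93 + 0.3086×186.0 − 0.04193×2.86×186.0 = 15.20 mGal
Δg_SB(B) = 979881.92 − 979973.93 + 0.3086×379.0 − 0.04193×2.86×379.0 = -20.50 mGal
Difference = -20.50 − (15.20) = -35.70 mGal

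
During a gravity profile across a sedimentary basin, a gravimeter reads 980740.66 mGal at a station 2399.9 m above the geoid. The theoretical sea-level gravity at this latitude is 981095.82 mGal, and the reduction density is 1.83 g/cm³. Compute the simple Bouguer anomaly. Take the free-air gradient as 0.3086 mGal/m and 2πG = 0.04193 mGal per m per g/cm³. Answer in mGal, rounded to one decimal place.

201.3

Free-air correction = 0.3086 × 2399.9 = 740.61 mGal
Free-air anomaly = 980740.66 − 981095.82 + (740.61) = 385.45 mGal
Bouguer slab correction = 0.04193 × 1.83 × 2399.9 = 184.15 mGal
Simple Bouguer anomaly = 385.45 − (184.15) = 201.30 mGal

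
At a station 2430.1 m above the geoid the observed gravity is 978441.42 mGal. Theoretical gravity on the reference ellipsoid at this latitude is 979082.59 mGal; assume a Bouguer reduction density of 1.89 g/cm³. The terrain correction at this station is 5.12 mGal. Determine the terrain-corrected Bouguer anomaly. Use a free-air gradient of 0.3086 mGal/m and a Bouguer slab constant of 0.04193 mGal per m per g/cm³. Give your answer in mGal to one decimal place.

Free-air correction = 0.3086 × 2430.1 = 749.93 mGal
Free-air anomaly = 978441.42 − 979082.59 + (749.93) = 108.76 mGal
Bouguer slab correction = 0.04193 × 1.89 × 2430.1 = 192.58 mGal
Simple Bouguer anomaly = 108.76 − (192.58) = -83.82 mGal
Complete Bouguer anomaly = -83.82 + 5.12 = -78.70 mGal

-78.7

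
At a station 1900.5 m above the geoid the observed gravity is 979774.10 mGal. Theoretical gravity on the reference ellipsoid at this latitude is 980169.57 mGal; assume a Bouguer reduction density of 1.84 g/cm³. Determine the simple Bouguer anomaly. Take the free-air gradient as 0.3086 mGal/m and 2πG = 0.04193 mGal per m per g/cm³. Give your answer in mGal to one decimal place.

Free-air correction = 0.3086 × 1900.5 = 586.49 mGal
Free-air anomaly = 979774.10 − 980169.57 + (586.49) = 191.02 mGal
Bouguer slab correction = 0.04193 × 1.84 × 1900.5 = 146.63 mGal
Simple Bouguer anomaly = 191.02 − (146.63) = 44.39 mGal

44.4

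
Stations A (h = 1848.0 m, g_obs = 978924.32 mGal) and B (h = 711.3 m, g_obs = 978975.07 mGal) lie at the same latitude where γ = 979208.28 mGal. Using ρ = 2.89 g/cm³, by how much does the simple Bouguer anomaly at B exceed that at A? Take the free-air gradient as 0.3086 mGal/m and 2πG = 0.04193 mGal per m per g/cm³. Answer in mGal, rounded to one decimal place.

Δg_SB(A) = 978924.32 − 979208.28 + 0.3086×1848.0 − 0.04193×2.89×1848.0 = 62.40 mGal
Δg_SB(B) = 978975.07 − 979208.28 + 0.3086×711.3 − 0.04193×2.89×711.3 = -99.90 mGal
Difference = -99.90 − (62.40) = -162.30 mGal

-162.3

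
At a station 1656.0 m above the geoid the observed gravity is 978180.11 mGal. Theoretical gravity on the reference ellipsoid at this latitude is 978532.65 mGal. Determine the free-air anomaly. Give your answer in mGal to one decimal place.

Free-air correction = 0.3086 × 1656.0 = 511.04 mGal
Free-air anomaly = 978180.11 − 978532.65 + (511.04) = 158.50 mGal

158.5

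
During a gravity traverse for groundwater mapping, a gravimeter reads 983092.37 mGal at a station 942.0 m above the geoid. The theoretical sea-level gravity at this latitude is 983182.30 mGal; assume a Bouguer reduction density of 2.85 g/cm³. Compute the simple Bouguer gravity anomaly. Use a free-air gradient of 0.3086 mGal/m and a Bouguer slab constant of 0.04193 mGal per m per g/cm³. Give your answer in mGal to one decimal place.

88.2

Free-air correction = 0.3086 × 942.0 = 290.70 mGal
Free-air anomaly = 983092.37 − 983182.30 + (290.70) = 200.77 mGal
Bouguer slab correction = 0.04193 × 2.85 × 942.0 = 112.57 mGal
Simple Bouguer anomaly = 200.77 − (112.57) = 88.20 mGal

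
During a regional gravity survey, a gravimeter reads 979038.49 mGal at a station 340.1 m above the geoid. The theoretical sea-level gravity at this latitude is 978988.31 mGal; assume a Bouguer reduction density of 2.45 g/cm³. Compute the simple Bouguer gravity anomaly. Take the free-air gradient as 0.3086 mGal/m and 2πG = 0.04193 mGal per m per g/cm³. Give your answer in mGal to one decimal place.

120.2

Free-air correction = 0.3086 × 340.1 = 104.95 mGal
Free-air anomaly = 979038.49 − 978988.31 + (104.95) = 155.13 mGal
Bouguer slab correction = 0.04193 × 2.45 × 340.1 = 34.94 mGal
Simple Bouguer anomaly = 155.13 − (34.94) = 120.19 mGal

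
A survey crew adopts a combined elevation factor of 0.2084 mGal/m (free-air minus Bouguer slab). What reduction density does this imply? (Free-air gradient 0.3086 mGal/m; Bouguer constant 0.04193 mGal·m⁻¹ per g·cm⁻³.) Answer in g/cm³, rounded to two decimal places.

2.39

0.2084 = 0.3086 − 0.04193 × ρ
ρ = (0.3086 − 0.2084) / 0.04193 = 2.39 g/cm³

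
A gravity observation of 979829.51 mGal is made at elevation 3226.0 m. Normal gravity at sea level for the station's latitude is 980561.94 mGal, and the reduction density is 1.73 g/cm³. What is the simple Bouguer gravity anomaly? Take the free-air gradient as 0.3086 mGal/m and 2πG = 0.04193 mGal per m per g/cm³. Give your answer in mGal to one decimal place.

Free-air correction = 0.3086 × 3226.0 = 995.54 mGal
Free-air anomaly = 979829.51 − 980561.94 + (995.54) = 263.11 mGal
Bouguer slab correction = 0.04193 × 1.73 × 3226.0 = 234.01 mGal
Simple Bouguer anomaly = 263.11 − (234.01) = 29.10 mGal

29.1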